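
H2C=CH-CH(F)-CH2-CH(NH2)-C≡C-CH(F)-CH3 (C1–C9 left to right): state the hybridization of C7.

sp

C7 (2 σ bonds, plus two π bonds) has steric number 2: sp.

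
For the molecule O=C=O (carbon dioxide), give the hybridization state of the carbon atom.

sp

Two σ bonds, two π bonds → steric number 2 → sp.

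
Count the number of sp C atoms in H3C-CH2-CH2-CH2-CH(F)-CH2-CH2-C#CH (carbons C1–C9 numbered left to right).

C1: sp3
C2: sp3
C3: sp3
C4: sp3
C5: sp3
C6: sp3
C7: sp3
C8: sp ✓
C9: sp ✓
C8, C9 → 2 sp carbons.

2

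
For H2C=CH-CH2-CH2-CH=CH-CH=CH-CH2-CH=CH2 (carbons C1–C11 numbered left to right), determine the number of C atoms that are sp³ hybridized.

C1: sp2
C2: sp2
C3: sp3 ✓
C4: sp3 ✓
C5: sp2
C6: sp2
C7: sp2
C8: sp2
C9: sp3 ✓
C10: sp2
C11: sp2
C3, C4, C9 → 3 sp3 carbons.

3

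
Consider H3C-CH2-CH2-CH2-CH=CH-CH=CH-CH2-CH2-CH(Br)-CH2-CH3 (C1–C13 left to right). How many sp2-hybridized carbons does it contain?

4

C1: sp3
C2: sp3
C3: sp3
C4: sp3
C5: sp2 ✓
C6: sp2 ✓
C7: sp2 ✓
C8: sp2 ✓
C9: sp3
C10: sp3
C11: sp3
C12: sp3
C13: sp3
C5, C6, C7, C8 → 4 sp2 carbons.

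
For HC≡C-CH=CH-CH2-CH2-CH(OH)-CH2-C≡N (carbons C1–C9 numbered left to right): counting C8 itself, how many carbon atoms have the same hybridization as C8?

4

C8 is sp3 (only σ bonds).
C1: sp
C2: sp
C3: sp2
C4: sp2
C5: sp3 ✓
C6: sp3 ✓
C7: sp3 ✓
C8: sp3 ✓
C9: sp
4 carbons are sp3.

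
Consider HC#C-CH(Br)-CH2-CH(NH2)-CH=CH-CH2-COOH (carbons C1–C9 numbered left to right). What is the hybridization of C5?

C5: 4 σ bonds; 4 regions of electron density → sp3.

sp³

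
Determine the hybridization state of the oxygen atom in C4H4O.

sp²

One O lone pair is in the aromatic π system (p orbital), the other is in an sp2 hybrid in the ring plane; O has two σ bonds + one in-plane lone pair → sp2.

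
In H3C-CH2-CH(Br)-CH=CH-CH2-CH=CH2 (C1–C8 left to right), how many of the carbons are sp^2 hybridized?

4

C1: sp3
C2: sp3
C3: sp3
C4: sp2 ✓
C5: sp2 ✓
C6: sp3
C7: sp2 ✓
C8: sp2 ✓
C4, C5, C7, C8 → 4 sp2 carbons.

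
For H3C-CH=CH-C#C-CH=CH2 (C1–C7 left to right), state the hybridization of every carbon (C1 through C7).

C1 sp3, C2 sp2, C3 sp2, C4 sp, C5 sp, C6 sp2, C7 sp2

C1 (4 σ bonds) has steric number 4: sp3.
C2: 3 σ bonds, plus one π bond; 3 regions of electron density → sp2.
C3 is sp2: 3 σ bonds, plus one π bond, 3 electron-density regions.
C4 (2 σ bonds, plus two π bonds) has steric number 2: sp.
C5: 2 σ bonds, plus two π bonds; 2 regions of electron density → sp.
C6 carries 3 σ bonds, plus one π bond, giving a steric number of 3, so it is sp2.
C7 is sp2: 3 σ bonds, plus one π bond, 3 electron-density regions.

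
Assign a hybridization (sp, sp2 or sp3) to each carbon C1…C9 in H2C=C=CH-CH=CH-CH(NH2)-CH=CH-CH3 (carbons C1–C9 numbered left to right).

C1: 3 σ bonds, plus one π bond; 3 regions of electron density → sp2.
C2: 2 σ bonds, plus two π bonds; 2 regions of electron density → sp.
C3 is sp2: 3 σ bonds, plus one π bond, 3 electron-density regions.
C4 — 3 σ bonds, plus one π bond. Steric number 3, so sp2.
C5 is sp2: 3 σ bonds, plus one π bond, 3 electron-density regions.
C6 is sp3: 4 σ bonds, 4 electron-density regions.
C7: 3 σ bonds, plus one π bond — 3 electron domains, sp2.
C8 has 3 σ bonds, plus one π bond: steric number 3 → sp2.
C9 — 4 σ bonds. Steric number 4, so sp3.

C1 sp2, C2 sp, C3 sp2, C4 sp2, C5 sp2, C6 sp3, C7 sp2, C8 sp2, C9 sp3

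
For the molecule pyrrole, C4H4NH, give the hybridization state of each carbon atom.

Each carbon atom has 3 σ bonds, plus one π bond: steric number 3 → sp2.

sp2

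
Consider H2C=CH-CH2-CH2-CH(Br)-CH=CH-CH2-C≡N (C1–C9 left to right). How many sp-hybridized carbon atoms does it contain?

C1: sp2
C2: sp2
C3: sp3
C4: sp3
C5: sp3
C6: sp2
C7: sp2
C8: sp3
C9: sp ✓
C9 → 1 sp carbon.

1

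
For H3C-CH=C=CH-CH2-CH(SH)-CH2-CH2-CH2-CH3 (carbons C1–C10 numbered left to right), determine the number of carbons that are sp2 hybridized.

2

C1: sp3
C2: sp2 ✓
C3: sp
C4: sp2 ✓
C5: sp3
C6: sp3
C7: sp3
C8: sp3
C9: sp3
C10: sp3
C2, C4 → 2 sp2 carbons.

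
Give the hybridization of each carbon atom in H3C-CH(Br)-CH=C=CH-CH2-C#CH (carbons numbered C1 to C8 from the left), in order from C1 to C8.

C1 sp3, C2 sp3, C3 sp2, C4 sp, C5 sp2, C6 sp3, C7 sp, C8 sp

C1 (4 σ bonds) has steric number 4: sp3.
C2 (4 σ bonds) has steric number 4: sp3.
C3 has 3 σ bonds, plus one π bond: steric number 3 → sp2.
C4 is sp: 2 σ bonds, plus two π bonds, 2 electron-density regions.
C5 carries 3 σ bonds, plus one π bond, giving a steric number of 3, so it is sp2.
C6 carries 4 σ bonds, giving a steric number of 4, so it is sp3.
C7 is sp: 2 σ bonds, plus two π bonds, 2 electron-density regions.
C8 — 2 σ bonds, plus two π bonds. Steric number 2, so sp.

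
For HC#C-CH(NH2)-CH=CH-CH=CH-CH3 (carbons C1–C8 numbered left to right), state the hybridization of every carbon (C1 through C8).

C1 sp, C2 sp, C3 sp3, C4 sp2, C5 sp2, C6 sp2, C7 sp2, C8 sp3

C1 carries 2 σ bonds, plus two π bonds, giving a steric number of 2, so it is sp.
C2 is sp: 2 σ bonds, plus two π bonds, 2 electron-density regions.
C3: 4 σ bonds — 4 electron domains, sp3.
C4 is sp2: 3 σ bonds, plus one π bond, 3 electron-density regions.
C5 (3 σ bonds, plus one π bond) has steric number 3: sp2.
C6 (3 σ bonds, plus one π bond) has steric number 3: sp2.
C7 carries 3 σ bonds, plus one π bond, giving a steric number of 3, so it is sp2.
C8 (4 σ bonds) has steric number 4: sp3.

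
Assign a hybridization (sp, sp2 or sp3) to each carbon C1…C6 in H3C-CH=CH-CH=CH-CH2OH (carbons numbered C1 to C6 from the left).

C1 — 4 σ bonds. Steric number 4, so sp3.
C2 carries 3 σ bonds, plus one π bond, giving a steric number of 3, so it is sp2.
C3: 3 σ bonds, plus one π bond — 3 electron domains, sp2.
C4 has 3 σ bonds, plus one π bond: steric number 3 → sp2.
C5 is sp2: 3 σ bonds, plus one π bond, 3 electron-density regions.
C6: 4 σ bonds — 4 electron domains, sp3.

C1 sp3, C2 sp2, C3 sp2, C4 sp2, C5 sp2, C6 sp3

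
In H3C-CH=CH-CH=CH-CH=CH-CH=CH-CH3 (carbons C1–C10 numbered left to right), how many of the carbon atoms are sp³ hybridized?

2

C1: sp3 ✓
C2: sp2
C3: sp2
C4: sp2
C5: sp2
C6: sp2
C7: sp2
C8: sp2
C9: sp2
C10: sp3 ✓
C1, C10 → 2 sp3 carbons.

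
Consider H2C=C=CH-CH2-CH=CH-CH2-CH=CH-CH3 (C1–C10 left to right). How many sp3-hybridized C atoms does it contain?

3

C1: sp2
C2: sp
C3: sp2
C4: sp3 ✓
C5: sp2
C6: sp2
C7: sp3 ✓
C8: sp2
C9: sp2
C10: sp3 ✓
C4, C7, C10 → 3 sp3 carbons.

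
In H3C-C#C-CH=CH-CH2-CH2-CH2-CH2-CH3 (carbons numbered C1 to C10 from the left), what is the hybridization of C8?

sp3

C8 has 4 σ bonds: steric number 4 → sp3.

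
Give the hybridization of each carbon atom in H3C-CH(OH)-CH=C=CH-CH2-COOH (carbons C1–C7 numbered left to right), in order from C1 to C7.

C1 has 4 σ bonds: steric number 4 → sp3.
C2 has 4 σ bonds: steric number 4 → sp3.
C3 carries 3 σ bonds, plus one π bond, giving a steric number of 3, so it is sp2.
C4 is sp: 2 σ bonds, plus two π bonds, 2 electron-density regions.
C5 (3 σ bonds, plus one π bond) has steric number 3: sp2.
C6 carries 4 σ bonds, giving a steric number of 4, so it is sp3.
C7 has 3 σ bonds, plus one π bond: steric number 3 → sp2.

C1 sp3, C2 sp3, C3 sp2, C4 sp, C5 sp2, C6 sp3, C7 sp2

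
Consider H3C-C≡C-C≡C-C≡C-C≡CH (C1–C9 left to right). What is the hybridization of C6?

C6 (2 σ bonds, plus two π bonds) has steric number 2: sp.

sp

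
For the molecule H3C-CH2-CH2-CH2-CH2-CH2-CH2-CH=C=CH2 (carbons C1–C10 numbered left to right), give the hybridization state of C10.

sp^2

C10 (3 σ bonds, plus one π bond) has steric number 3: sp2.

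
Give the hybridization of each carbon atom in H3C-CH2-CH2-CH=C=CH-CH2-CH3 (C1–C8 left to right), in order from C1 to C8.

C1 sp3, C2 sp3, C3 sp3, C4 sp2, C5 sp, C6 sp2, C7 sp3, C8 sp3

C1 — 4 σ bonds. Steric number 4, so sp3.
C2: 4 σ bonds; 4 regions of electron density → sp3.
C3 (4 σ bonds) has steric number 4: sp3.
C4 — 3 σ bonds, plus one π bond. Steric number 3, so sp2.
C5 carries 2 σ bonds, plus two π bonds, giving a steric number of 2, so it is sp.
C6 has 3 σ bonds, plus one π bond: steric number 3 → sp2.
C7 has 4 σ bonds: steric number 4 → sp3.
C8: 4 σ bonds — 4 electron domains, sp3.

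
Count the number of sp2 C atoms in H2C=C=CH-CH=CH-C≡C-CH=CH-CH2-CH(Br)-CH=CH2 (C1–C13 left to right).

C1: sp2 ✓
C2: sp
C3: sp2 ✓
C4: sp2 ✓
C5: sp2 ✓
C6: sp
C7: sp
C8: sp2 ✓
C9: sp2 ✓
C10: sp3
C11: sp3
C12: sp2 ✓
C13: sp2 ✓
C1, C3, C4, C5, C8, C9, C12, C13 → 8 sp2 carbons.

8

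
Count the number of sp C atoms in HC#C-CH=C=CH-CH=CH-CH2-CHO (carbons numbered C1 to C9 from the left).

C1: sp ✓
C2: sp ✓
C3: sp2
C4: sp ✓
C5: sp2
C6: sp2
C7: sp2
C8: sp3
C9: sp2
C1, C2, C4 → 3 sp carbons.

3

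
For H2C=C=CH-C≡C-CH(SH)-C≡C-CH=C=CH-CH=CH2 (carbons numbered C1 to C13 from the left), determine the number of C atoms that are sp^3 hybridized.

1

C1: sp2
C2: sp
C3: sp2
C4: sp
C5: sp
C6: sp3 ✓
C7: sp
C8: sp
C9: sp2
C10: sp
C11: sp2
C12: sp2
C13: sp2
C6 → 1 sp3 carbon.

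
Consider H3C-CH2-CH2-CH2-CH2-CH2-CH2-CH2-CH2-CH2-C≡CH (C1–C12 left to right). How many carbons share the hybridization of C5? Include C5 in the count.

C5 is sp3 (only σ bonds).
C1: sp3 ✓
C2: sp3 ✓
C3: sp3 ✓
C4: sp3 ✓
C5: sp3 ✓
C6: sp3 ✓
C7: sp3 ✓
C8: sp3 ✓
C9: sp3 ✓
C10: sp3 ✓
C11: sp
C12: sp
10 carbons are sp3.

10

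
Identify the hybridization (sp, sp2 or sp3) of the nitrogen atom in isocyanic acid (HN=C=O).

sp^2

The nitrogen atom: 2 σ bonds and 1 lone pair, plus one π bond — 3 electron domains, sp2.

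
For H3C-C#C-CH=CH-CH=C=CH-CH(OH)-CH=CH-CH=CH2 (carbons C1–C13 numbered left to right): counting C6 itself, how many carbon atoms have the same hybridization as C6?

C6 is sp2 (one π bond).
C1: sp3
C2: sp
C3: sp
C4: sp2 ✓
C5: sp2 ✓
C6: sp2 ✓
C7: sp
C8: sp2 ✓
C9: sp3
C10: sp2 ✓
C11: sp2 ✓
C12: sp2 ✓
C13: sp2 ✓
8 carbons are sp2.

8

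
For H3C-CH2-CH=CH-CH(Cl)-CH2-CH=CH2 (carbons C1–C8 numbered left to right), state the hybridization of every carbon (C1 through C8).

C1 sp3, C2 sp3, C3 sp2, C4 sp2, C5 sp3, C6 sp3, C7 sp2, C8 sp2

C1 (4 σ bonds) has steric number 4: sp3.
C2: 4 σ bonds; 4 regions of electron density → sp3.
C3 has 3 σ bonds, plus one π bond: steric number 3 → sp2.
C4 has 3 σ bonds, plus one π bond: steric number 3 → sp2.
C5 (4 σ bonds) has steric number 4: sp3.
C6: 4 σ bonds; 4 regions of electron density → sp3.
C7 is sp2: 3 σ bonds, plus one π bond, 3 electron-density regions.
C8 has 3 σ bonds, plus one π bond: steric number 3 → sp2.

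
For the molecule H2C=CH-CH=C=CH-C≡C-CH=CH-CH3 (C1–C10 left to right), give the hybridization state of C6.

sp

C6 — 2 σ bonds, plus two π bonds. Steric number 2, so sp.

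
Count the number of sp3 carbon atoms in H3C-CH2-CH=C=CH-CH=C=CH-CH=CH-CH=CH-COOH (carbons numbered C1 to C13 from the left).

C1: sp3 ✓
C2: sp3 ✓
C3: sp2
C4: sp
C5: sp2
C6: sp2
C7: sp
C8: sp2
C9: sp2
C10: sp2
C11: sp2
C12: sp2
C13: sp2
C1, C2 → 2 sp3 carbons.

2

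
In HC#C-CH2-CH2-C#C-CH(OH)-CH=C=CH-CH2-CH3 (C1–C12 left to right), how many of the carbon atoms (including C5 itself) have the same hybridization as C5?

5

C5 is sp (two π bonds).
C1: sp ✓
C2: sp ✓
C3: sp3
C4: sp3
C5: sp ✓
C6: sp ✓
C7: sp3
C8: sp2
C9: sp ✓
C10: sp2
C11: sp3
C12: sp3
5 carbons are sp.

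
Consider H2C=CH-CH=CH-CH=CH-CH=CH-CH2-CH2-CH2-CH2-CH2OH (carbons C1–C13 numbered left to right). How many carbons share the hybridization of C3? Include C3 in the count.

8

C3 is sp2 (one π bond).
C1: sp2 ✓
C2: sp2 ✓
C3: sp2 ✓
C4: sp2 ✓
C5: sp2 ✓
C6: sp2 ✓
C7: sp2 ✓
C8: sp2 ✓
C9: sp3
C10: sp3
C11: sp3
C12: sp3
C13: sp3
8 carbons are sp2.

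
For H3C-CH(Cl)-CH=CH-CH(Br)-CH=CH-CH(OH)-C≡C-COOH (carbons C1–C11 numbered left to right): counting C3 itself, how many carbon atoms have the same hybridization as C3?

5

C3 is sp2 (one π bond).
C1: sp3
C2: sp3
C3: sp2 ✓
C4: sp2 ✓
C5: sp3
C6: sp2 ✓
C7: sp2 ✓
C8: sp3
C9: sp
C10: sp
C11: sp2 ✓
5 carbons are sp2.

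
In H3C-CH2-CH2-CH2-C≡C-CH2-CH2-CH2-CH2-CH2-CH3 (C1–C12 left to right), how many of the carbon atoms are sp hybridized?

C1: sp3
C2: sp3
C3: sp3
C4: sp3
C5: sp ✓
C6: sp ✓
C7: sp3
C8: sp3
C9: sp3
C10: sp3
C11: sp3
C12: sp3
C5, C6 → 2 sp carbons.

2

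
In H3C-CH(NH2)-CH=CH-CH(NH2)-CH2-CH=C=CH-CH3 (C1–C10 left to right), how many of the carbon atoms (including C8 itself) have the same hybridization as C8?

1

C8 is sp (two π bonds).
C1: sp3
C2: sp3
C3: sp2
C4: sp2
C5: sp3
C6: sp3
C7: sp2
C8: sp ✓
C9: sp2
C10: sp3
1 carbon is sp.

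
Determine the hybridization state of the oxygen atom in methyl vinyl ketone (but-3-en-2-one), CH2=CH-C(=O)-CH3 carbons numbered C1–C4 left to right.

sp^2

The oxygen atom — 1 σ bond and 2 lone pairs, plus one π bond. Steric number 3, so sp2.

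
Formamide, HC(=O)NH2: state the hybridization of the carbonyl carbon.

sp^2

The carbonyl carbon (3 σ bonds, plus one π bond) has steric number 3: sp2.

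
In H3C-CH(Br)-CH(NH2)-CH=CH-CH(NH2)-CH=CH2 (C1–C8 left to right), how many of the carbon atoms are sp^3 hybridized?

4

C1: sp3 ✓
C2: sp3 ✓
C3: sp3 ✓
C4: sp2
C5: sp2
C6: sp3 ✓
C7: sp2
C8: sp2
C1, C2, C3, C6 → 4 sp3 carbons.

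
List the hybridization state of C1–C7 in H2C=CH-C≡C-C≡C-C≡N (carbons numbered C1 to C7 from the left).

C1 — 3 σ bonds, plus one π bond. Steric number 3, so sp2.
C2: 3 σ bonds, plus one π bond; 3 regions of electron density → sp2.
C3 — 2 σ bonds, plus two π bonds. Steric number 2, so sp.
C4: 2 σ bonds, plus two π bonds — 2 electron domains, sp.
C5: 2 σ bonds, plus two π bonds — 2 electron domains, sp.
C6 (2 σ bonds, plus two π bonds) has steric number 2: sp.
C7: 2 σ bonds, plus two π bonds; 2 regions of electron density → sp.

C1 sp2, C2 sp2, C3 sp, C4 sp, C5 sp, C6 sp, C7 sp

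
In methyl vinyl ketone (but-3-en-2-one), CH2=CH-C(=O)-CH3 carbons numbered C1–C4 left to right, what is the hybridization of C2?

C2 — 3 σ bonds, plus one π bond. Steric number 3, so sp2.

sp²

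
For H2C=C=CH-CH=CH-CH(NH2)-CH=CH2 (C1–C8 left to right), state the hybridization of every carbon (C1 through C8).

C1 sp2, C2 sp, C3 sp2, C4 sp2, C5 sp2, C6 sp3, C7 sp2, C8 sp2

C1: 3 σ bonds, plus one π bond — 3 electron domains, sp2.
C2 has 2 σ bonds, plus two π bonds: steric number 2 → sp.
C3 carries 3 σ bonds, plus one π bond, giving a steric number of 3, so it is sp2.
C4: 3 σ bonds, plus one π bond — 3 electron domains, sp2.
C5 carries 3 σ bonds, plus one π bond, giving a steric number of 3, so it is sp2.
C6 is sp3: 4 σ bonds, 4 electron-density regions.
C7 has 3 σ bonds, plus one π bond: steric number 3 → sp2.
C8 — 3 σ bonds, plus one π bond. Steric number 3, so sp2.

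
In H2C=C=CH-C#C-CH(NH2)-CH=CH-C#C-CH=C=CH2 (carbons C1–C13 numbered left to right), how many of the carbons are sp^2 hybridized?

C1: sp2 ✓
C2: sp
C3: sp2 ✓
C4: sp
C5: sp
C6: sp3
C7: sp2 ✓
C8: sp2 ✓
C9: sp
C10: sp
C11: sp2 ✓
C12: sp
C13: sp2 ✓
C1, C3, C7, C8, C11, C13 → 6 sp2 carbons.

6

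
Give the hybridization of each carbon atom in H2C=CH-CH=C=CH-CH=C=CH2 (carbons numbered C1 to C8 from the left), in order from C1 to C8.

C1 sp2, C2 sp2, C3 sp2, C4 sp, C5 sp2, C6 sp2, C7 sp, C8 sp2

C1 is sp2: 3 σ bonds, plus one π bond, 3 electron-density regions.
C2 (3 σ bonds, plus one π bond) has steric number 3: sp2.
C3 carries 3 σ bonds, plus one π bond, giving a steric number of 3, so it is sp2.
C4 (2 σ bonds, plus two π bonds) has steric number 2: sp.
C5: 3 σ bonds, plus one π bond; 3 regions of electron density → sp2.
C6 — 3 σ bonds, plus one π bond. Steric number 3, so sp2.
C7 has 2 σ bonds, plus two π bonds: steric number 2 → sp.
C8 (3 σ bonds, plus one π bond) has steric number 3: sp2.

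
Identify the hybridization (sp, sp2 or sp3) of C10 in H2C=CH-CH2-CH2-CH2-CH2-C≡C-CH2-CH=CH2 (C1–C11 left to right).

sp2

C10 carries 3 σ bonds, plus one π bond, giving a steric number of 3, so it is sp2.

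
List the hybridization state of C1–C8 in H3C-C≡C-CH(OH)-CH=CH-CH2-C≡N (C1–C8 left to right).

C1 — 4 σ bonds. Steric number 4, so sp3.
C2 carries 2 σ bonds, plus two π bonds, giving a steric number of 2, so it is sp.
C3 carries 2 σ bonds, plus two π bonds, giving a steric number of 2, so it is sp.
C4 — 4 σ bonds. Steric number 4, so sp3.
C5 — 3 σ bonds, plus one π bond. Steric number 3, so sp2.
C6 is sp2: 3 σ bonds, plus one π bond, 3 electron-density regions.
C7 is sp3: 4 σ bonds, 4 electron-density regions.
C8 — 2 σ bonds, plus two π bonds. Steric number 2, so sp.

C1 sp3, C2 sp, C3 sp, C4 sp3, C5 sp2, C6 sp2, C7 sp3, C8 sp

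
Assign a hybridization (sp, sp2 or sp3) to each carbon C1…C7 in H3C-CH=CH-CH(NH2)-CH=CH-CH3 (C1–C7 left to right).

C1 is sp3: 4 σ bonds, 4 electron-density regions.
C2: 3 σ bonds, plus one π bond; 3 regions of electron density → sp2.
C3: 3 σ bonds, plus one π bond — 3 electron domains, sp2.
C4: 4 σ bonds; 4 regions of electron density → sp3.
C5 — 3 σ bonds, plus one π bond. Steric number 3, so sp2.
C6: 3 σ bonds, plus one π bond — 3 electron domains, sp2.
C7: 4 σ bonds — 4 electron domains, sp3.

C1 sp3, C2 sp2, C3 sp2, C4 sp3, C5 sp2, C6 sp2, C7 sp3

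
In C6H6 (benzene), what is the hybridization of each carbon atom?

sp^2

Every ring carbon has three σ bonds and contributes one p electron to the aromatic π system.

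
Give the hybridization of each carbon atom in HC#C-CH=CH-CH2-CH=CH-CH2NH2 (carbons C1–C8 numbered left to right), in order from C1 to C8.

C1 sp, C2 sp, C3 sp2, C4 sp2, C5 sp3, C6 sp2, C7 sp2, C8 sp3

C1: 2 σ bonds, plus two π bonds; 2 regions of electron density → sp.
C2 — 2 σ bonds, plus two π bonds. Steric number 2, so sp.
C3 carries 3 σ bonds, plus one π bond, giving a steric number of 3, so it is sp2.
C4 carries 3 σ bonds, plus one π bond, giving a steric number of 3, so it is sp2.
C5: 4 σ bonds — 4 electron domains, sp3.
C6 (3 σ bonds, plus one π bond) has steric number 3: sp2.
C7 (3 σ bonds, plus one π bond) has steric number 3: sp2.
C8 is sp3: 4 σ bonds, 4 electron-density regions.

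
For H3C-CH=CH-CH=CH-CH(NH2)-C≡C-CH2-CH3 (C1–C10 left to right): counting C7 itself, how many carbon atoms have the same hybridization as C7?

C7 is sp (two π bonds).
C1: sp3
C2: sp2
C3: sp2
C4: sp2
C5: sp2
C6: sp3
C7: sp ✓
C8: sp ✓
C9: sp3
C10: sp3
2 carbons are sp.

2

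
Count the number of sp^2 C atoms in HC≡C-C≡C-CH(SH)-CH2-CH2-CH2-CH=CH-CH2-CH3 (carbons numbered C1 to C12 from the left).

C1: sp
C2: sp
C3: sp
C4: sp
C5: sp3
C6: sp3
C7: sp3
C8: sp3
C9: sp2 ✓
C10: sp2 ✓
C11: sp3
C12: sp3
C9, C10 → 2 sp2 carbons.

2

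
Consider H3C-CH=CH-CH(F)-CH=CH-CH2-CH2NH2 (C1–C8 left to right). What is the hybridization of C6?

C6 is sp2: 3 σ bonds, plus one π bond, 3 electron-density regions.

sp2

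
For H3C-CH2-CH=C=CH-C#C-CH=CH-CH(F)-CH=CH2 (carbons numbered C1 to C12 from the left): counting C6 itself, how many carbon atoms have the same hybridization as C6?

3

C6 is sp (two π bonds).
C1: sp3
C2: sp3
C3: sp2
C4: sp ✓
C5: sp2
C6: sp ✓
C7: sp ✓
C8: sp2
C9: sp2
C10: sp3
C11: sp2
C12: sp2
3 carbons are sp.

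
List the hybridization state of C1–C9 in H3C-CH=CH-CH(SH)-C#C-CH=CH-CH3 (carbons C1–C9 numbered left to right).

C1 sp3, C2 sp2, C3 sp2, C4 sp3, C5 sp, C6 sp, C7 sp2, C8 sp2, C9 sp3

C1 carries 4 σ bonds, giving a steric number of 4, so it is sp3.
C2 carries 3 σ bonds, plus one π bond, giving a steric number of 3, so it is sp2.
C3 has 3 σ bonds, plus one π bond: steric number 3 → sp2.
C4: 4 σ bonds; 4 regions of electron density → sp3.
C5 (2 σ bonds, plus two π bonds) has steric number 2: sp.
C6: 2 σ bonds, plus two π bonds — 2 electron domains, sp.
C7 has 3 σ bonds, plus one π bond: steric number 3 → sp2.
C8 has 3 σ bonds, plus one π bond: steric number 3 → sp2.
C9 (4 σ bonds) has steric number 4: sp3.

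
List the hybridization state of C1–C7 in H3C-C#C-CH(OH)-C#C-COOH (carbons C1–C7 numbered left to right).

C1: 4 σ bonds — 4 electron domains, sp3.
C2 — 2 σ bonds, plus two π bonds. Steric number 2, so sp.
C3 is sp: 2 σ bonds, plus two π bonds, 2 electron-density regions.
C4 has 4 σ bonds: steric number 4 → sp3.
C5 (2 σ bonds, plus two π bonds) has steric number 2: sp.
C6 is sp: 2 σ bonds, plus two π bonds, 2 electron-density regions.
C7: 3 σ bonds, plus one π bond — 3 electron domains, sp2.

C1 sp3, C2 sp, C3 sp, C4 sp3, C5 sp, C6 sp, C7 sp2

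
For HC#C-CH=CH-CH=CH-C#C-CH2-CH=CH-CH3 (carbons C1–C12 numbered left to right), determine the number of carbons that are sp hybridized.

C1: sp ✓
C2: sp ✓
C3: sp2
C4: sp2
C5: sp2
C6: sp2
C7: sp ✓
C8: sp ✓
C9: sp3
C10: sp2
C11: sp2
C12: sp3
C1, C2, C7, C8 → 4 sp carbons.

4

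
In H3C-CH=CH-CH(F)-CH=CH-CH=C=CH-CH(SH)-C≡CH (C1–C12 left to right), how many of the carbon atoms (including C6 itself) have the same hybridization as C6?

C6 is sp2 (one π bond).
C1: sp3
C2: sp2 ✓
C3: sp2 ✓
C4: sp3
C5: sp2 ✓
C6: sp2 ✓
C7: sp2 ✓
C8: sp
C9: sp2 ✓
C10: sp3
C11: sp
C12: sp
6 carbons are sp2.

6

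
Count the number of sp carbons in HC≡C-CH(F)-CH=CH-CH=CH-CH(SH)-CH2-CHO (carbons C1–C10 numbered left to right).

C1: sp ✓
C2: sp ✓
C3: sp3
C4: sp2
C5: sp2
C6: sp2
C7: sp2
C8: sp3
C9: sp3
C10: sp2
C1, C2 → 2 sp carbons.

2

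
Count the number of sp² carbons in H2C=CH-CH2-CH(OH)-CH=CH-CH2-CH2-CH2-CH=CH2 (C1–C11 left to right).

6

C1: sp2 ✓
C2: sp2 ✓
C3: sp3
C4: sp3
C5: sp2 ✓
C6: sp2 ✓
C7: sp3
C8: sp3
C9: sp3
C10: sp2 ✓
C11: sp2 ✓
C1, C2, C5, C6, C10, C11 → 6 sp2 carbons.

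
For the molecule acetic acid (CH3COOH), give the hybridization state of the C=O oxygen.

The C=O oxygen: 1 σ bond and 2 lone pairs, plus one π bond — 3 electron domains, sp2.

sp2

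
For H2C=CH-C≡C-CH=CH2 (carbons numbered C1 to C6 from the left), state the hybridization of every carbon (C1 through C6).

C1 sp2, C2 sp2, C3 sp, C4 sp, C5 sp2, C6 sp2

C1 has 3 σ bonds, plus one π bond: steric number 3 → sp2.
C2 — 3 σ bonds, plus one π bond. Steric number 3, so sp2.
C3 carries 2 σ bonds, plus two π bonds, giving a steric number of 2, so it is sp.
C4: 2 σ bonds, plus two π bonds — 2 electron domains, sp.
C5: 3 σ bonds, plus one π bond; 3 regions of electron density → sp2.
C6 carries 3 σ bonds, plus one π bond, giving a steric number of 3, so it is sp2.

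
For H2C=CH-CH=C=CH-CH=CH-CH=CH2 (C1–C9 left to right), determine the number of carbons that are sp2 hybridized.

C1: sp2 ✓
C2: sp2 ✓
C3: sp2 ✓
C4: sp
C5: sp2 ✓
C6: sp2 ✓
C7: sp2 ✓
C8: sp2 ✓
C9: sp2 ✓
C1, C2, C3, C5, C6, C7, C8, C9 → 8 sp2 carbons.

8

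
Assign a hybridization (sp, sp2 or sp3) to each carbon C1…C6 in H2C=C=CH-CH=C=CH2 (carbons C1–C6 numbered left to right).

C1 sp2, C2 sp, C3 sp2, C4 sp2, C5 sp, C6 sp2

C1 — 3 σ bonds, plus one π bond. Steric number 3, so sp2.
C2 has 2 σ bonds, plus two π bonds: steric number 2 → sp.
C3: 3 σ bonds, plus one π bond; 3 regions of electron density → sp2.
C4: 3 σ bonds, plus one π bond; 3 regions of electron density → sp2.
C5: 2 σ bonds, plus two π bonds — 2 electron domains, sp.
C6 has 3 σ bonds, plus one π bond: steric number 3 → sp2.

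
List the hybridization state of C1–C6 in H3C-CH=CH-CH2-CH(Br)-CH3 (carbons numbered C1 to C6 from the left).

C1 is sp3: 4 σ bonds, 4 electron-density regions.
C2 (3 σ bonds, plus one π bond) has steric number 3: sp2.
C3 — 3 σ bonds, plus one π bond. Steric number 3, so sp2.
C4 has 4 σ bonds: steric number 4 → sp3.
C5: 4 σ bonds — 4 electron domains, sp3.
C6: 4 σ bonds — 4 electron domains, sp3.

C1 sp3, C2 sp2, C3 sp2, C4 sp3, C5 sp3, C6 sp3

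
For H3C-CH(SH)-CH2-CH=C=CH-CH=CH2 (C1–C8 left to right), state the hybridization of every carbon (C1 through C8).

C1: 4 σ bonds — 4 electron domains, sp3.
C2: 4 σ bonds; 4 regions of electron density → sp3.
C3 (4 σ bonds) has steric number 4: sp3.
C4 carries 3 σ bonds, plus one π bond, giving a steric number of 3, so it is sp2.
C5 is sp: 2 σ bonds, plus two π bonds, 2 electron-density regions.
C6: 3 σ bonds, plus one π bond — 3 electron domains, sp2.
C7: 3 σ bonds, plus one π bond; 3 regions of electron density → sp2.
C8 is sp2: 3 σ bonds, plus one π bond, 3 electron-density regions.

C1 sp3, C2 sp3, C3 sp3, C4 sp2, C5 sp, C6 sp2, C7 sp2, C8 sp2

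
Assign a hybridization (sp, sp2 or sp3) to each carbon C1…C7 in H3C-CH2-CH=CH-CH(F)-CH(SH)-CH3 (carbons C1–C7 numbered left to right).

C1 sp3, C2 sp3, C3 sp2, C4 sp2, C5 sp3, C6 sp3, C7 sp3

C1 — 4 σ bonds. Steric number 4, so sp3.
C2 has 4 σ bonds: steric number 4 → sp3.
C3: 3 σ bonds, plus one π bond; 3 regions of electron density → sp2.
C4 — 3 σ bonds, plus one π bond. Steric number 3, so sp2.
C5 carries 4 σ bonds, giving a steric number of 4, so it is sp3.
C6: 4 σ bonds; 4 regions of electron density → sp3.
C7 carries 4 σ bonds, giving a steric number of 4, so it is sp3.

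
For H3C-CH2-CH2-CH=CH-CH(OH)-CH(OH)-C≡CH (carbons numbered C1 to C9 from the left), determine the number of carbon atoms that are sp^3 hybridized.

C1: sp3 ✓
C2: sp3 ✓
C3: sp3 ✓
C4: sp2
C5: sp2
C6: sp3 ✓
C7: sp3 ✓
C8: sp
C9: sp
C1, C2, C3, C6, C7 → 5 sp3 carbons.

5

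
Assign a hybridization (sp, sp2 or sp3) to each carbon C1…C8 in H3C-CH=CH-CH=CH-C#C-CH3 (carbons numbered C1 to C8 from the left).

C1 is sp3: 4 σ bonds, 4 electron-density regions.
C2 — 3 σ bonds, plus one π bond. Steric number 3, so sp2.
C3: 3 σ bonds, plus one π bond — 3 electron domains, sp2.
C4 — 3 σ bonds, plus one π bond. Steric number 3, so sp2.
C5 (3 σ bonds, plus one π bond) has steric number 3: sp2.
C6 carries 2 σ bonds, plus two π bonds, giving a steric number of 2, so it is sp.
C7: 2 σ bonds, plus two π bonds; 2 regions of electron density → sp.
C8 (4 σ bonds) has steric number 4: sp3.

C1 sp3, C2 sp2, C3 sp2, C4 sp2, C5 sp2, C6 sp, C7 sp, C8 sp3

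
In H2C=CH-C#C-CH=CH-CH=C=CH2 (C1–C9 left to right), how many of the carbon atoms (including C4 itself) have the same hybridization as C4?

3

C4 is sp (two π bonds).
C1: sp2
C2: sp2
C3: sp ✓
C4: sp ✓
C5: sp2
C6: sp2
C7: sp2
C8: sp ✓
C9: sp2
3 carbons are sp.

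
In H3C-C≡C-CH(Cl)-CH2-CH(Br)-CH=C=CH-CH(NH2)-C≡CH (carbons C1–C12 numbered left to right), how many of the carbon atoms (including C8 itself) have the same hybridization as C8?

5

C8 is sp (two π bonds).
C1: sp3
C2: sp ✓
C3: sp ✓
C4: sp3
C5: sp3
C6: sp3
C7: sp2
C8: sp ✓
C9: sp2
C10: sp3
C11: sp ✓
C12: sp ✓
5 carbons are sp.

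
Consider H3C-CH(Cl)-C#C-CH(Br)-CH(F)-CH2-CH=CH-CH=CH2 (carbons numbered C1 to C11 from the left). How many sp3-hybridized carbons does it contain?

5

C1: sp3 ✓
C2: sp3 ✓
C3: sp
C4: sp
C5: sp3 ✓
C6: sp3 ✓
C7: sp3 ✓
C8: sp2
C9: sp2
C10: sp2
C11: sp2
C1, C2, C5, C6, C7 → 5 sp3 carbons.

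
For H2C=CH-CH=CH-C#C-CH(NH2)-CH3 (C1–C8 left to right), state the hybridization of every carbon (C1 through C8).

C1 sp2, C2 sp2, C3 sp2, C4 sp2, C5 sp, C6 sp, C7 sp3, C8 sp3

C1 (3 σ bonds, plus one π bond) has steric number 3: sp2.
C2 — 3 σ bonds, plus one π bond. Steric number 3, so sp2.
C3: 3 σ bonds, plus one π bond; 3 regions of electron density → sp2.
C4 — 3 σ bonds, plus one π bond. Steric number 3, so sp2.
C5 carries 2 σ bonds, plus two π bonds, giving a steric number of 2, so it is sp.
C6 has 2 σ bonds, plus two π bonds: steric number 2 → sp.
C7: 4 σ bonds — 4 electron domains, sp3.
C8 carries 4 σ bonds, giving a steric number of 4, so it is sp3.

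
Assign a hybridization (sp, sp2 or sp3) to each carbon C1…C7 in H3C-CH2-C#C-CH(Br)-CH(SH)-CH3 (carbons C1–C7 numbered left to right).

C1 sp3, C2 sp3, C3 sp, C4 sp, C5 sp3, C6 sp3, C7 sp3

C1 has 4 σ bonds: steric number 4 → sp3.
C2 has 4 σ bonds: steric number 4 → sp3.
C3: 2 σ bonds, plus two π bonds; 2 regions of electron density → sp.
C4 — 2 σ bonds, plus two π bonds. Steric number 2, so sp.
C5: 4 σ bonds — 4 electron domains, sp3.
C6 has 4 σ bonds: steric number 4 → sp3.
C7 — 4 σ bonds. Steric number 4, so sp3.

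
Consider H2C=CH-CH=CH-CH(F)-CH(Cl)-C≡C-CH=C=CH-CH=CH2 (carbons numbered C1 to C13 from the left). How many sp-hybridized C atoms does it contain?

3

C1: sp2
C2: sp2
C3: sp2
C4: sp2
C5: sp3
C6: sp3
C7: sp ✓
C8: sp ✓
C9: sp2
C10: sp ✓
C11: sp2
C12: sp2
C13: sp2
C7, C8, C10 → 3 sp carbons.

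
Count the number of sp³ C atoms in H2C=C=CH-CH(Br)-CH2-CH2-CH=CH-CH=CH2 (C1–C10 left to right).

C1: sp2
C2: sp
C3: sp2
C4: sp3 ✓
C5: sp3 ✓
C6: sp3 ✓
C7: sp2
C8: sp2
C9: sp2
C10: sp2
C4, C5, C6 → 3 sp3 carbons.

3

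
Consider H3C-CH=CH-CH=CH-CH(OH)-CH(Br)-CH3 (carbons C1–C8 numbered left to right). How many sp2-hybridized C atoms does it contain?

C1: sp3
C2: sp2 ✓
C3: sp2 ✓
C4: sp2 ✓
C5: sp2 ✓
C6: sp3
C7: sp3
C8: sp3
C2, C3, C4, C5 → 4 sp2 carbons.

4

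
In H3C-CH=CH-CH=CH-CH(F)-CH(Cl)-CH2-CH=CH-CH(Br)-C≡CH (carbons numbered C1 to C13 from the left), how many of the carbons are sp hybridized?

2

C1: sp3
C2: sp2
C3: sp2
C4: sp2
C5: sp2
C6: sp3
C7: sp3
C8: sp3
C9: sp2
C10: sp2
C11: sp3
C12: sp ✓
C13: sp ✓
C12, C13 → 2 sp carbons.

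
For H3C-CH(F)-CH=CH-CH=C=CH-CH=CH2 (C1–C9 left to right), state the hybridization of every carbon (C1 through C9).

C1 sp3, C2 sp3, C3 sp2, C4 sp2, C5 sp2, C6 sp, C7 sp2, C8 sp2, C9 sp2

C1 (4 σ bonds) has steric number 4: sp3.
C2: 4 σ bonds — 4 electron domains, sp3.
C3: 3 σ bonds, plus one π bond; 3 regions of electron density → sp2.
C4: 3 σ bonds, plus one π bond; 3 regions of electron density → sp2.
C5 carries 3 σ bonds, plus one π bond, giving a steric number of 3, so it is sp2.
C6 (2 σ bonds, plus two π bonds) has steric number 2: sp.
C7 is sp2: 3 σ bonds, plus one π bond, 3 electron-density regions.
C8 is sp2: 3 σ bonds, plus one π bond, 3 electron-density regions.
C9 is sp2: 3 σ bonds, plus one π bond, 3 electron-density regions.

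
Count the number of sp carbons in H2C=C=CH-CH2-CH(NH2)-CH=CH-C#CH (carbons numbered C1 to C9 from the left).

C1: sp2
C2: sp ✓
C3: sp2
C4: sp3
C5: sp3
C6: sp2
C7: sp2
C8: sp ✓
C9: sp ✓
C2, C8, C9 → 3 sp carbons.

3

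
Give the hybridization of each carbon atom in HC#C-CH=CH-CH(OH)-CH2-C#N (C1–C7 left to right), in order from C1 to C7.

C1 sp, C2 sp, C3 sp2, C4 sp2, C5 sp3, C6 sp3, C7 sp

C1 — 2 σ bonds, plus two π bonds. Steric number 2, so sp.
C2 has 2 σ bonds, plus two π bonds: steric number 2 → sp.
C3: 3 σ bonds, plus one π bond; 3 regions of electron density → sp2.
C4 (3 σ bonds, plus one π bond) has steric number 3: sp2.
C5 — 4 σ bonds. Steric number 4, so sp3.
C6: 4 σ bonds — 4 electron domains, sp3.
C7 is sp: 2 σ bonds, plus two π bonds, 2 electron-density regions.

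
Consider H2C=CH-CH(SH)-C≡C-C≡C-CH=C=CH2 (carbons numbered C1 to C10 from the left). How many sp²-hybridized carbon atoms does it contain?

C1: sp2 ✓
C2: sp2 ✓
C3: sp3
C4: sp
C5: sp
C6: sp
C7: sp
C8: sp2 ✓
C9: sp
C10: sp2 ✓
C1, C2, C8, C10 → 4 sp2 carbons.

4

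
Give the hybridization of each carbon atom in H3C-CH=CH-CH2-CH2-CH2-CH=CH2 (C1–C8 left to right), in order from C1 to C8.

C1: 4 σ bonds — 4 electron domains, sp3.
C2: 3 σ bonds, plus one π bond — 3 electron domains, sp2.
C3 (3 σ bonds, plus one π bond) has steric number 3: sp2.
C4 has 4 σ bonds: steric number 4 → sp3.
C5: 4 σ bonds; 4 regions of electron density → sp3.
C6 carries 4 σ bonds, giving a steric number of 4, so it is sp3.
C7 — 3 σ bonds, plus one π bond. Steric number 3, so sp2.
C8 — 3 σ bonds, plus one π bond. Steric number 3, so sp2.

C1 sp3, C2 sp2, C3 sp2, C4 sp3, C5 sp3, C6 sp3, C7 sp2, C8 sp2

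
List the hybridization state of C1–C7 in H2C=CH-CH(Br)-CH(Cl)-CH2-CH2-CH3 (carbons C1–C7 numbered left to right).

C1 sp2, C2 sp2, C3 sp3, C4 sp3, C5 sp3, C6 sp3, C7 sp3

C1 (3 σ bonds, plus one π bond) has steric number 3: sp2.
C2 has 3 σ bonds, plus one π bond: steric number 3 → sp2.
C3: 4 σ bonds — 4 electron domains, sp3.
C4: 4 σ bonds — 4 electron domains, sp3.
C5 — 4 σ bonds. Steric number 4, so sp3.
C6 is sp3: 4 σ bonds, 4 electron-density regions.
C7 has 4 σ bonds: steric number 4 → sp3.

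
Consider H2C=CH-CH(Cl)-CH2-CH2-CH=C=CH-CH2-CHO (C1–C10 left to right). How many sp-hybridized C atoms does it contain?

1

C1: sp2
C2: sp2
C3: sp3
C4: sp3
C5: sp3
C6: sp2
C7: sp ✓
C8: sp2
C9: sp3
C10: sp2
C7 → 1 sp carbon.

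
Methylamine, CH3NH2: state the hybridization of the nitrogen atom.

sp3

Three σ bonds + one lone pair = steric number 4 → sp3.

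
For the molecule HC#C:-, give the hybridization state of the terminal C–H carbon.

sp

The terminal C–H carbon: 2 σ bonds, plus two π bonds — 2 electron domains, sp.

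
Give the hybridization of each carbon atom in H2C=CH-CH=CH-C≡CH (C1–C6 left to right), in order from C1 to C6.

C1: 3 σ bonds, plus one π bond; 3 regions of electron density → sp2.
C2 has 3 σ bonds, plus one π bond: steric number 3 → sp2.
C3 carries 3 σ bonds, plus one π bond, giving a steric number of 3, so it is sp2.
C4: 3 σ bonds, plus one π bond — 3 electron domains, sp2.
C5: 2 σ bonds, plus two π bonds; 2 regions of electron density → sp.
C6 has 2 σ bonds, plus two π bonds: steric number 2 → sp.

C1 sp2, C2 sp2, C3 sp2, C4 sp2, C5 sp, C6 sp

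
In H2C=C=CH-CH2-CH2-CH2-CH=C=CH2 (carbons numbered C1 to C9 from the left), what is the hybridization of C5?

C5 (4 σ bonds) has steric number 4: sp3.

sp³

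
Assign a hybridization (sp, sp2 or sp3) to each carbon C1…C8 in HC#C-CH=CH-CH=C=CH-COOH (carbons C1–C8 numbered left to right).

C1 sp, C2 sp, C3 sp2, C4 sp2, C5 sp2, C6 sp, C7 sp2, C8 sp2

C1 (2 σ bonds, plus two π bonds) has steric number 2: sp.
C2 is sp: 2 σ bonds, plus two π bonds, 2 electron-density regions.
C3 is sp2: 3 σ bonds, plus one π bond, 3 electron-density regions.
C4 (3 σ bonds, plus one π bond) has steric number 3: sp2.
C5 — 3 σ bonds, plus one π bond. Steric number 3, so sp2.
C6 is sp: 2 σ bonds, plus two π bonds, 2 electron-density regions.
C7 (3 σ bonds, plus one π bond) has steric number 3: sp2.
C8 is sp2: 3 σ bonds, plus one π bond, 3 electron-density regions.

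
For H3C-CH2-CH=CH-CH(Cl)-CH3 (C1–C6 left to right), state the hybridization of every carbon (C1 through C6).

C1 sp3, C2 sp3, C3 sp2, C4 sp2, C5 sp3, C6 sp3

C1 is sp3: 4 σ bonds, 4 electron-density regions.
C2: 4 σ bonds; 4 regions of electron density → sp3.
C3: 3 σ bonds, plus one π bond — 3 electron domains, sp2.
C4: 3 σ bonds, plus one π bond — 3 electron domains, sp2.
C5 carries 4 σ bonds, giving a steric number of 4, so it is sp3.
C6 has 4 σ bonds: steric number 4 → sp3.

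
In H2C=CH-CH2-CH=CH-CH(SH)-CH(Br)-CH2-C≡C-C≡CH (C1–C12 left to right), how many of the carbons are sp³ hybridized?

C1: sp2
C2: sp2
C3: sp3 ✓
C4: sp2
C5: sp2
C6: sp3 ✓
C7: sp3 ✓
C8: sp3 ✓
C9: sp
C10: sp
C11: sp
C12: sp
C3, C6, C7, C8 → 4 sp3 carbons.

4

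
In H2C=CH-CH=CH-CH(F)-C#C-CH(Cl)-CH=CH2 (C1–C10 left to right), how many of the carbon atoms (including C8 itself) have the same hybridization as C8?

C8 is sp3 (only σ bonds).
C1: sp2
C2: sp2
C3: sp2
C4: sp2
C5: sp3 ✓
C6: sp
C7: sp
C8: sp3 ✓
C9: sp2
C10: sp2
2 carbons are sp3.

2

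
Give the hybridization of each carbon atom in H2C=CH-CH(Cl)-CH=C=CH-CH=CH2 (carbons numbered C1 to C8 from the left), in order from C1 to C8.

C1 sp2, C2 sp2, C3 sp3, C4 sp2, C5 sp, C6 sp2, C7 sp2, C8 sp2

C1: 3 σ bonds, plus one π bond; 3 regions of electron density → sp2.
C2 carries 3 σ bonds, plus one π bond, giving a steric number of 3, so it is sp2.
C3 has 4 σ bonds: steric number 4 → sp3.
C4: 3 σ bonds, plus one π bond; 3 regions of electron density → sp2.
C5 has 2 σ bonds, plus two π bonds: steric number 2 → sp.
C6 (3 σ bonds, plus one π bond) has steric number 3: sp2.
C7: 3 σ bonds, plus one π bond — 3 electron domains, sp2.
C8 — 3 σ bonds, plus one π bond. Steric number 3, so sp2.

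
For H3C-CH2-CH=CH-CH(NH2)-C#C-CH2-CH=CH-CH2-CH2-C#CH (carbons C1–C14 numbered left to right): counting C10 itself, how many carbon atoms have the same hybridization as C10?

4

C10 is sp2 (one π bond).
C1: sp3
C2: sp3
C3: sp2 ✓
C4: sp2 ✓
C5: sp3
C6: sp
C7: sp
C8: sp3
C9: sp2 ✓
C10: sp2 ✓
C11: sp3
C12: sp3
C13: sp
C14: sp
4 carbons are sp2.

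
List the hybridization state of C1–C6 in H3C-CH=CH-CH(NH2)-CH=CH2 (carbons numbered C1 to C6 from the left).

C1 sp3, C2 sp2, C3 sp2, C4 sp3, C5 sp2, C6 sp2

C1 carries 4 σ bonds, giving a steric number of 4, so it is sp3.
C2 is sp2: 3 σ bonds, plus one π bond, 3 electron-density regions.
C3 is sp2: 3 σ bonds, plus one π bond, 3 electron-density regions.
C4 carries 4 σ bonds, giving a steric number of 4, so it is sp3.
C5 carries 3 σ bonds, plus one π bond, giving a steric number of 3, so it is sp2.
C6: 3 σ bonds, plus one π bond; 3 regions of electron density → sp2.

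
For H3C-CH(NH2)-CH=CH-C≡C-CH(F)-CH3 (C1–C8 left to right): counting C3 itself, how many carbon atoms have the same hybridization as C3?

2

C3 is sp2 (one π bond).
C1: sp3
C2: sp3
C3: sp2 ✓
C4: sp2 ✓
C5: sp
C6: sp
C7: sp3
C8: sp3
2 carbons are sp2.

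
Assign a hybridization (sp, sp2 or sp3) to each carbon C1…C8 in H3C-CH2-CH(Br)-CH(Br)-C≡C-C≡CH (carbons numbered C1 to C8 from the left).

C1 has 4 σ bonds: steric number 4 → sp3.
C2 has 4 σ bonds: steric number 4 → sp3.
C3 is sp3: 4 σ bonds, 4 electron-density regions.
C4 — 4 σ bonds. Steric number 4, so sp3.
C5: 2 σ bonds, plus two π bonds; 2 regions of electron density → sp.
C6 (2 σ bonds, plus two π bonds) has steric number 2: sp.
C7: 2 σ bonds, plus two π bonds; 2 regions of electron density → sp.
C8: 2 σ bonds, plus two π bonds — 2 electron domains, sp.

C1 sp3, C2 sp3, C3 sp3, C4 sp3, C5 sp, C6 sp, C7 sp, C8 sp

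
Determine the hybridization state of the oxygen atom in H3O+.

Three σ bonds + one lone pair = steric number 4 → sp3.

sp³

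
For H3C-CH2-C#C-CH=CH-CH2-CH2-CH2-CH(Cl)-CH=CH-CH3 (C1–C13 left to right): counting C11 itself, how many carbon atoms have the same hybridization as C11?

C11 is sp2 (one π bond).
C1: sp3
C2: sp3
C3: sp
C4: sp
C5: sp2 ✓
C6: sp2 ✓
C7: sp3
C8: sp3
C9: sp3
C10: sp3
C11: sp2 ✓
C12: sp2 ✓
C13: sp3
4 carbons are sp2.

4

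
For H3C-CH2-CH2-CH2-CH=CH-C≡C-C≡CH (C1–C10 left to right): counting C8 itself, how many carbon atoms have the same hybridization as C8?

C8 is sp (two π bonds).
C1: sp3
C2: sp3
C3: sp3
C4: sp3
C5: sp2
C6: sp2
C7: sp ✓
C8: sp ✓
C9: sp ✓
C10: sp ✓
4 carbons are sp.

4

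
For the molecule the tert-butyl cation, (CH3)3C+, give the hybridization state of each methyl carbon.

Each methyl carbon is sp3: 4 σ bonds, 4 electron-density regions.

sp3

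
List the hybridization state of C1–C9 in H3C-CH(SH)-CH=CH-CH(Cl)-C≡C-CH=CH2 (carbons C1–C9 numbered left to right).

C1 sp3, C2 sp3, C3 sp2, C4 sp2, C5 sp3, C6 sp, C7 sp, C8 sp2, C9 sp2

C1 (4 σ bonds) has steric number 4: sp3.
C2: 4 σ bonds — 4 electron domains, sp3.
C3: 3 σ bonds, plus one π bond — 3 electron domains, sp2.
C4: 3 σ bonds, plus one π bond — 3 electron domains, sp2.
C5 is sp3: 4 σ bonds, 4 electron-density regions.
C6: 2 σ bonds, plus two π bonds; 2 regions of electron density → sp.
C7 carries 2 σ bonds, plus two π bonds, giving a steric number of 2, so it is sp.
C8 carries 3 σ bonds, plus one π bond, giving a steric number of 3, so it is sp2.
C9 is sp2: 3 σ bonds, plus one π bond, 3 electron-density regions.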